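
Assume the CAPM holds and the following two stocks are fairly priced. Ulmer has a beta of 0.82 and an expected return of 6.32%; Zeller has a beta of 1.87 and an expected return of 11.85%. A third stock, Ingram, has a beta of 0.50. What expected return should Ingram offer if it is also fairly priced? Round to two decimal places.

MRP (SML slope) = (11.85% − 6.32%) / (1.87 − 0.82) = 5.53% / 1.05 = 5.2667%
R_f (intercept) = 6.32% − 0.82 × 5.2667% = 2.0013%
E(R_Ingram) = R_f + β × MRP = 2.0013% + 0.50 × 5.2667% = 4.63%

4.63%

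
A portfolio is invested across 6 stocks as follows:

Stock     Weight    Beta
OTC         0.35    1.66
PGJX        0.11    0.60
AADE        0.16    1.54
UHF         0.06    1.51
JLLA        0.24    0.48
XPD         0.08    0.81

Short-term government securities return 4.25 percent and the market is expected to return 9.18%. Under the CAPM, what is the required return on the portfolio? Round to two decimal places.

β_P = Σ w_i β_i = 0.35×1.66 + 0.11×0.60 + 0.16×1.54 + 0.06×1.51 + 0.24×0.48 + 0.08×0.81 = 1.1640
MRP = 9.18% − 4.25% = 4.93%
E(R_P) = R_f + β_P × MRP = 4.25% + 1.1640 × 4.93% = 9.99%

9.99%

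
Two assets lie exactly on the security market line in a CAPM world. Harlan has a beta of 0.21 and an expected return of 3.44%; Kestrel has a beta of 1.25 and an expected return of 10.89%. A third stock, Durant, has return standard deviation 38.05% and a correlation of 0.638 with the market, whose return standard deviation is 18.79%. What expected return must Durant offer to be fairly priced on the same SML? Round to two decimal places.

MRP = (10.89% − 3.44%) / (1.25 − 0.21) = 7.1635%
R_f = 3.44% − 0.21 × 7.1635% = 1.9357%
β_Durant = ρ·σ_i/σ_m = 0.638 × 38.05 / 18.79 = 1.2920
E(R_Durant) = R_f + β × MRP = 1.9357% + 1.2920 × 7.1635% = 11.19%

11.19%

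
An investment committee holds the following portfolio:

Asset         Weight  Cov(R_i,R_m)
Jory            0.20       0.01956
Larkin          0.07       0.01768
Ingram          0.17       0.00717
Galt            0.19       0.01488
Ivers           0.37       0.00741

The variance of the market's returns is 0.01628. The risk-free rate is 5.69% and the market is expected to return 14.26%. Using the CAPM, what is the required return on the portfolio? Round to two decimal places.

β_Jory = 0.01956 / 0.01628 = 1.2015
β_Larkin = 0.01768 / 0.01628 = 1.0860
β_Ingram = 0.00717 / 0.01628 = 0.4404
β_Galt = 0.01488 / 0.01628 = 0.9140
β_Ivers = 0.00741 / 0.01628 = 0.4552
β_P = Σ w_i β_i = 0.20×1.2015 + 0.07×1.0860 + 0.17×0.4404 + 0.19×0.9140 + 0.37×0.4552 = 0.7333
MRP = 14.26% − 5.69% = 8.57%
E(R_P) = R_f + β_P × MRP = 5.69% + 0.7333 × 8.57% = 11.97%

11.97%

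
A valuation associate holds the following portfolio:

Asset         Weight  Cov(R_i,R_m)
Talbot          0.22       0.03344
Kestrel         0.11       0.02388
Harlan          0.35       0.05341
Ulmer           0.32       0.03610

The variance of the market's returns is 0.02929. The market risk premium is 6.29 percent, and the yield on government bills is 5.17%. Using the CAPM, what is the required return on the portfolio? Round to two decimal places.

β_Talbot = 0.03344 / 0.02929 = 1.1417
β_Kestrel = 0.02388 / 0.02929 = 0.8153
β_Harlan = 0.05341 / 0.02929 = 1.8235
β_Ulmer = 0.03610 / 0.02929 = 1.2325
β_P = Σ w_i β_i = 0.22×1.1417 + 0.11×0.8153 + 0.35×1.8235 + 0.32×1.2325 = 1.3735
E(R_P) = R_f + β_P × MRP = 5.17% + 1.3735 × 6.29% = 13.81%

13.81%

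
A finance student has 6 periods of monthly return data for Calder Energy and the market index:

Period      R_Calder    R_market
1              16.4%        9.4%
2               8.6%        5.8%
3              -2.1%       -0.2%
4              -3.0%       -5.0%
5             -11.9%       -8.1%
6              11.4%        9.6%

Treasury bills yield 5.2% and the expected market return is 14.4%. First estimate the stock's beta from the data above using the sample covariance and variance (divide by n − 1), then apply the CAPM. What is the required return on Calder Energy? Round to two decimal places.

Mean R_i = (16.4 + 8.6 − 2.1 − 3.0 − 11.9 + 11.4) / 6 = 3.2333%
Mean R_m = (9.4 + 5.8 − 0.2 − 5.0 − 8.1 + 9.6) / 6 = 1.9167%
Σ(R_i − R̄_i)(R_m − R̄_m) = 388.1067  ⇒  Cov = 388.1067 / 5 = 77.6213
Σ(R_m − R̄_m)² = 282.7683  ⇒  Var(R_m) = 282.7683 / 5 = 56.5537
β = Cov / Var(R_m) = 77.6213 / 56.5537 = 1.3725
MRP = 14.4% − 5.2% = 9.20%
E(R) = R_f + β × MRP = 5.2% + 1.3725 × 9.2% = 17.83%

17.83%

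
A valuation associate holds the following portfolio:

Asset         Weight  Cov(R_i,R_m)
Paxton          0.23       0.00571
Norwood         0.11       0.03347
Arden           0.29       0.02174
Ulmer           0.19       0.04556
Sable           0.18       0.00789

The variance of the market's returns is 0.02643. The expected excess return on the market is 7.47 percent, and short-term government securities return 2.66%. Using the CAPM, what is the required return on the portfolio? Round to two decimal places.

β_Paxton = 0.00571 / 0.02643 = 0.2160
β_Norwood = 0.03347 / 0.02643 = 1.2664
β_Arden = 0.02174 / 0.02643 = 0.8226
β_Ulmer = 0.04556 / 0.02643 = 1.7238
β_Sable = 0.00789 / 0.02643 = 0.2985
β_P = Σ w_i β_i = 0.23×0.2160 + 0.11×1.2664 + 0.29×0.8226 + 0.19×1.7238 + 0.18×0.2985 = 0.8088
E(R_P) = R_f + β_P × MRP = 2.66% + 0.8088 × 7.47% = 8.70%

8.70%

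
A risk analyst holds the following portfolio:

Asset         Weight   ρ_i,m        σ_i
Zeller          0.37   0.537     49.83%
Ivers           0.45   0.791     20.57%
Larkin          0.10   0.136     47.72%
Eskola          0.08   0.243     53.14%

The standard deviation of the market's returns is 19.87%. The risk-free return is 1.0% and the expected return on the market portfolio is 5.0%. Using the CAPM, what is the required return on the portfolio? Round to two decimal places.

β_Zeller = 0.537 × 49.83% / 19.87% = 1.3467
β_Ivers = 0.791 × 20.57% / 19.87% = 0.8189
β_Larkin = 0.136 × 47.72% / 19.87% = 0.3266
β_Eskola = 0.243 × 53.14% / 19.87% = 0.6499
β_P = Σ w_i β_i = 0.37×1.3467 + 0.45×0.8189 + 0.10×0.3266 + 0.08×0.6499 = 0.9514
MRP = 5.0% − 1.0% = 4.00%
E(R_P) = R_f + β_P × MRP = 1.0% + 0.9514 × 4.0% = 4.81%

4.81%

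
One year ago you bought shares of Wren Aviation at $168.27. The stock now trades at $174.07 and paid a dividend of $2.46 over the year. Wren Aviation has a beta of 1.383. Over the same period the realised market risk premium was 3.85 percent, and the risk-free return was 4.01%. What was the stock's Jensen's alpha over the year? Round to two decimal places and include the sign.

Realised HPR = (P1 + D1 − P0) / P0 = (174.07 + 2.46 − 168.27) / 168.27 = 8.26 / 168.27 = 4.9088%
CAPM required = R_f + β·MRP = 4.01% + 1.383 × 3.85% = 9.33455%
α = realised − required = 4.9088% − 9.33455% = -4.43%

-4.43%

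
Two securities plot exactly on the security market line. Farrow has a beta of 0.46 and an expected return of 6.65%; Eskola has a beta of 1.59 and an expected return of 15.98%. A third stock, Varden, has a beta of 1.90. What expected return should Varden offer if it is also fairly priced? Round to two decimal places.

18.54%

MRP (SML slope) = (15.98% − 6.65%) / (1.59 − 0.46) = 9.33% / 1.13 = 8.2566%
R_f (intercept) = 6.65% − 0.46 × 8.2566% = 2.8520%
E(R_Varden) = R_f + β × MRP = 2.8520% + 1.90 × 8.2566% = 18.54%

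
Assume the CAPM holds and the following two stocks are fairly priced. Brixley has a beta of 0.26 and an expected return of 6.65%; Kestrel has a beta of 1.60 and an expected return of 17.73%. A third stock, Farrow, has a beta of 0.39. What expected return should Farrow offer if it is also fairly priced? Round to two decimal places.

MRP (SML slope) = (17.73% − 6.65%) / (1.60 − 0.26) = 11.08% / 1.34 = 8.2687%
R_f (intercept) = 6.65% − 0.26 × 8.2687% = 4.5001%
E(R_Farrow) = R_f + β × MRP = 4.5001% + 0.39 × 8.2687% = 7.72%

7.72%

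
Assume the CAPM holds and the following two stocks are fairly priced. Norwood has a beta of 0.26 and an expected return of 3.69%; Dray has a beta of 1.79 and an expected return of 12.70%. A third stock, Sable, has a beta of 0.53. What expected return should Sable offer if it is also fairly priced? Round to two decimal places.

5.28%

MRP (SML slope) = (12.70% − 3.69%) / (1.79 − 0.26) = 9.01% / 1.53 = 5.8889%
R_f (intercept) = 3.69% − 0.26 × 5.8889% = 2.1589%
E(R_Sable) = R_f + β × MRP = 2.1589% + 0.53 × 5.8889% = 5.28%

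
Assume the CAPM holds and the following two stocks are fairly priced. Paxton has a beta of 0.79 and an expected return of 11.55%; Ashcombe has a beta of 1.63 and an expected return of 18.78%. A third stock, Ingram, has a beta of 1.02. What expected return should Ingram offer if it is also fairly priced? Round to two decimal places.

13.53%

MRP (SML slope) = (18.78% − 11.55%) / (1.63 − 0.79) = 7.23% / 0.84 = 8.6071%
R_f (intercept) = 11.55% − 0.79 × 8.6071% = 4.7504%
E(R_Ingram) = R_f + β × MRP = 4.7504% + 1.02 × 8.6071% = 13.53%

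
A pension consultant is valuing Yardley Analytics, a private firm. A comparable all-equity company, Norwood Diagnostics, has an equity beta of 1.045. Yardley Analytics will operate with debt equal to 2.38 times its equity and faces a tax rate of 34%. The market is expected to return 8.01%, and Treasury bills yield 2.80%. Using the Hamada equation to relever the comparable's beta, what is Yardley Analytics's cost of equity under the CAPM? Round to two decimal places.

16.80%

β_L = β_U × [1 + (1 − t)(D/E)] = 1.045 × [1 + (1 − 0.34) × 2.38]
    = 1.045 × [1 + 0.66 × 2.38] = 1.045 × 2.5708 = 2.6865
MRP = 8.01% − 2.80% = 5.21%
E(R) = R_f + β_L × MRP = 2.80% + 2.6865 × 5.21% = 16.80%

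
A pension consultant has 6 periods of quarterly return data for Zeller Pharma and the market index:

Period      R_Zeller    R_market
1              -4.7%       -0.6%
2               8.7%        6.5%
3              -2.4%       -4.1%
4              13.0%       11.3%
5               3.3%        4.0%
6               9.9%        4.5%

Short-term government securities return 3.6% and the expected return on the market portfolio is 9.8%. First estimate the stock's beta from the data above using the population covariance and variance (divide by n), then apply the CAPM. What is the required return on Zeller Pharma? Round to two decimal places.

11.00%

Mean R_i = (-4.7 + 8.7 − 2.4 + 13.0 + 3.3 + 9.9) / 6 = 4.6333%
Mean R_m = (-0.6 + 6.5 − 4.1 + 11.3 + 4.0 + 4.5) / 6 = 3.6000%
Σ(R_i − R̄_i)(R_m − R̄_m) = 173.7800  ⇒  Cov = 173.7800 / 6 = 28.9633
Σ(R_m − R̄_m)² = 145.6000  ⇒  Var(R_m) = 145.6000 / 6 = 24.2667
β = Cov / Var(R_m) = 28.9633 / 24.2667 = 1.1935
MRP = 9.8% − 3.6% = 6.20%
E(R) = R_f + β × MRP = 3.6% + 1.1935 × 6.2% = 11.00%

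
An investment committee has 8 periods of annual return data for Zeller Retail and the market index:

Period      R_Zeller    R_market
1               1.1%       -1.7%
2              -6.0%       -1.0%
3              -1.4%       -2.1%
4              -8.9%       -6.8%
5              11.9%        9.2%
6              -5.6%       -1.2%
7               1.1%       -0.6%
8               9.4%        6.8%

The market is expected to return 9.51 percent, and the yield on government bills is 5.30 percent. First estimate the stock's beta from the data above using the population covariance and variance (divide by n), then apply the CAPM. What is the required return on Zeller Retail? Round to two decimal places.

10.87%

Mean R_i = (1.1 − 6.0 − 1.4 − 8.9 + 11.9 − 5.6 + 1.1 + 9.4) / 8 = 0.2000%
Mean R_m = (-1.7 − 1.0 − 2.1 − 6.8 + 9.2 − 1.2 − 0.6 + 6.8) / 8 = 0.3250%
Σ(R_i − R̄_i)(R_m − R̄_m) = 246.5300  ⇒  Cov = 246.5300 / 8 = 30.8163
Σ(R_m − R̄_m)² = 186.3750  ⇒  Var(R_m) = 186.3750 / 8 = 23.2969
β = Cov / Var(R_m) = 30.8163 / 23.2969 = 1.3228
MRP = 9.51% − 5.30% = 4.21%
E(R) = R_f + β × MRP = 5.30% + 1.3228 × 4.21% = 10.87%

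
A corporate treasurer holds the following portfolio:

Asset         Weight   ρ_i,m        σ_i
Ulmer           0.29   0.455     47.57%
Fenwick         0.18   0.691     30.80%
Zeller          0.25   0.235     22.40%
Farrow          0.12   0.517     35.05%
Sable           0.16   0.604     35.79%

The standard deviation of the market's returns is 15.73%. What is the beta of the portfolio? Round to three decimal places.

β_Ulmer = 0.455 × 47.57% / 15.73% = 1.3760
β_Fenwick = 0.691 × 30.80% / 15.73% = 1.3530
β_Zeller = 0.235 × 22.40% / 15.73% = 0.3346
β_Farrow = 0.517 × 35.05% / 15.73% = 1.1520
β_Sable = 0.604 × 35.79% / 15.73% = 1.3743
β_P = Σ w_i β_i = 0.29×1.3760 + 0.18×1.3530 + 0.25×0.3346 + 0.12×1.1520 + 0.16×1.3743 = 1.0844

1.084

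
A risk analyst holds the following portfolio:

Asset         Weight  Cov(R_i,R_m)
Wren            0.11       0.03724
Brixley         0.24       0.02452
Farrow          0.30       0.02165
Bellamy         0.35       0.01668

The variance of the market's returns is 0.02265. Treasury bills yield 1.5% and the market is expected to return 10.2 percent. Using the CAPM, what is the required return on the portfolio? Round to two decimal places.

10.07%

β_Wren = 0.03724 / 0.02265 = 1.6442
β_Brixley = 0.02452 / 0.02265 = 1.0826
β_Farrow = 0.02165 / 0.02265 = 0.9558
β_Bellamy = 0.01668 / 0.02265 = 0.7364
β_P = Σ w_i β_i = 0.11×1.6442 + 0.24×1.0826 + 0.30×0.9558 + 0.35×0.7364 = 0.9852
MRP = 10.2% − 1.5% = 8.70%
E(R_P) = R_f + β_P × MRP = 1.5% + 0.9852 × 8.7% = 10.07%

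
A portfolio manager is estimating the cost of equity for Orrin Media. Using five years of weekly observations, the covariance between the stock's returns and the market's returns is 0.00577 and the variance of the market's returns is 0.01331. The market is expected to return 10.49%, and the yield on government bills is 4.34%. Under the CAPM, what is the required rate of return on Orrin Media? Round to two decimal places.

7.01%

β = Cov(R_i, R_m) / Var(R_m) = 0.00577 / 0.01331 = 0.4335
MRP = 10.49% − 4.34% = 6.15%
E(R) = R_f + β × MRP = 4.34% + 0.4335 × 6.15% = 7.01%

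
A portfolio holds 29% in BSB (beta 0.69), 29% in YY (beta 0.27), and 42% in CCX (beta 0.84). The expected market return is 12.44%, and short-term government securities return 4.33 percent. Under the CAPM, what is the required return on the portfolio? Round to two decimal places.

β_P = Σ w_i β_i = 0.29×0.69 + 0.29×0.27 + 0.42×0.84 = 0.6312
MRP = 12.44% − 4.33% = 8.11%
E(R_P) = R_f + β_P × MRP = 4.33% + 0.6312 × 8.11% = 9.45%

9.45%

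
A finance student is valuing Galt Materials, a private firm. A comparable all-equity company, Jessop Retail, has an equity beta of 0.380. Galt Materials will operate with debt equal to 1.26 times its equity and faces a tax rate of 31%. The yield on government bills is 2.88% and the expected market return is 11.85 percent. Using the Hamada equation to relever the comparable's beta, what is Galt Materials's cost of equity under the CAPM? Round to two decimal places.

9.25%

β_L = β_U × [1 + (1 − t)(D/E)] = 0.380 × [1 + (1 − 0.31) × 1.26]
    = 0.380 × [1 + 0.69 × 1.26] = 0.380 × 1.8694 = 0.7104
MRP = 11.85% − 2.88% = 8.97%
E(R) = R_f + β_L × MRP = 2.88% + 0.7104 × 8.97% = 9.25%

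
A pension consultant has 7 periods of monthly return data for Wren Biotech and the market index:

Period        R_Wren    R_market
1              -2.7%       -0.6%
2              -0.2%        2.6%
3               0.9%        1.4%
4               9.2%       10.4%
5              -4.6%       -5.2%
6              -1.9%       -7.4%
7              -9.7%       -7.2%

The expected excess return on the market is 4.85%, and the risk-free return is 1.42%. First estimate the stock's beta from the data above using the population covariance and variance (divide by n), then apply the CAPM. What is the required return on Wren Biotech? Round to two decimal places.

Mean R_i = (-2.7 − 0.2 + 0.9 + 9.2 − 4.6 − 1.9 − 9.7) / 7 = -1.2857%
Mean R_m = (-0.6 + 2.6 + 1.4 + 10.4 − 5.2 − 7.4 − 7.2) / 7 = -0.8571%
Σ(R_i − R̄_i)(R_m − R̄_m) = 198.1457  ⇒  Cov = 198.1457 / 7 = 28.3065
Σ(R_m − R̄_m)² = 245.7371  ⇒  Var(R_m) = 245.7371 / 7 = 35.1053
β = Cov / Var(R_m) = 28.3065 / 35.1053 = 0.8063
E(R) = R_f + β × MRP = 1.42% + 0.8063 × 4.85% = 5.33%

5.33%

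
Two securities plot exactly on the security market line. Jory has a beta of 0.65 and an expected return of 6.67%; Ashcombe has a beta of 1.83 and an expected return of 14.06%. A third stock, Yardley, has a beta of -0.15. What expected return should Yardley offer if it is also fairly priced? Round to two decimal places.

1.66%

MRP (SML slope) = (14.06% − 6.67%) / (1.83 − 0.65) = 7.39% / 1.18 = 6.2627%
R_f (intercept) = 6.67% − 0.65 × 6.2627% = 2.5992%
E(R_Yardley) = R_f + β × MRP = 2.5992% + -0.15 × 6.2627% = 1.66%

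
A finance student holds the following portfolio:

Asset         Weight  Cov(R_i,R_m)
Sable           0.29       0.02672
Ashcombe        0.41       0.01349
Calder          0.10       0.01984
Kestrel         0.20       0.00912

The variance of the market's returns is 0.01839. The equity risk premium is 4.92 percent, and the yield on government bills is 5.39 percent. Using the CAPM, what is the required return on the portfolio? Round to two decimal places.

β_Sable = 0.02672 / 0.01839 = 1.4530
β_Ashcombe = 0.01349 / 0.01839 = 0.7336
β_Calder = 0.01984 / 0.01839 = 1.0788
β_Kestrel = 0.00912 / 0.01839 = 0.4959
β_P = Σ w_i β_i = 0.29×1.4530 + 0.41×0.7336 + 0.10×1.0788 + 0.20×0.4959 = 0.9292
E(R_P) = R_f + β_P × MRP = 5.39% + 0.9292 × 4.92% = 9.96%

9.96%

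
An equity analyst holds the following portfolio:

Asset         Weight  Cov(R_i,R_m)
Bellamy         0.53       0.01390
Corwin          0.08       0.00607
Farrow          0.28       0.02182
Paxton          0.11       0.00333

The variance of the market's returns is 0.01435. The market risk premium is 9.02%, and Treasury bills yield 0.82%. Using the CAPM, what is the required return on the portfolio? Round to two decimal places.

β_Bellamy = 0.01390 / 0.01435 = 0.9686
β_Corwin = 0.00607 / 0.01435 = 0.4230
β_Farrow = 0.02182 / 0.01435 = 1.5206
β_Paxton = 0.00333 / 0.01435 = 0.2321
β_P = Σ w_i β_i = 0.53×0.9686 + 0.08×0.4230 + 0.28×1.5206 + 0.11×0.2321 = 0.9985
E(R_P) = R_f + β_P × MRP = 0.82% + 0.9985 × 9.02% = 9.83%

9.83%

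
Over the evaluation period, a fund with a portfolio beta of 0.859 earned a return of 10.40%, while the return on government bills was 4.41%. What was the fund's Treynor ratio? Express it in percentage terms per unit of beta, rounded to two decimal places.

6.97%

Treynor = (R_P − R_f) / β_P = (10.40% − 4.41%) / 0.8590 = 5.99% / 0.8590 = 6.97%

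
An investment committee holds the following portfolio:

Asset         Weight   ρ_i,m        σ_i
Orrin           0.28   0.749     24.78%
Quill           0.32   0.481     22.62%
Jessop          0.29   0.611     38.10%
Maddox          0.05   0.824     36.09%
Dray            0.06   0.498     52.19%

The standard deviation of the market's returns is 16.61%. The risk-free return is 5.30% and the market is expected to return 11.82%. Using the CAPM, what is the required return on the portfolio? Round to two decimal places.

12.55%

β_Orrin = 0.749 × 24.78% / 16.61% = 1.1174
β_Quill = 0.481 × 22.62% / 16.61% = 0.6550
β_Jessop = 0.611 × 38.10% / 16.61% = 1.4015
β_Maddox = 0.824 × 36.09% / 16.61% = 1.7904
β_Dray = 0.498 × 52.19% / 16.61% = 1.5648
β_P = Σ w_i β_i = 0.28×1.1174 + 0.32×0.6550 + 0.29×1.4015 + 0.05×1.7904 + 0.06×1.5648 = 1.1123
MRP = 11.82% − 5.30% = 6.52%
E(R_P) = R_f + β_P × MRP = 5.30% + 1.1123 × 6.52% = 12.55%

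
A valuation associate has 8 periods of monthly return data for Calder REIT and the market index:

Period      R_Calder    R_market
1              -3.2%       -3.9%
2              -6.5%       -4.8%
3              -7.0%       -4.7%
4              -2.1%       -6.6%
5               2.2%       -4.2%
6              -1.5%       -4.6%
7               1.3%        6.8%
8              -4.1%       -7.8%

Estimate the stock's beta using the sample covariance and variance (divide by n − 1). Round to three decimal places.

Mean R_i = (-3.2 − 6.5 − 7.0 − 2.1 + 2.2 − 1.5 + 1.3 − 4.1) / 8 = -2.6125%
Mean R_m = (-3.9 − 4.8 − 4.7 − 6.6 − 4.2 − 4.6 + 6.8 − 7.8) / 8 = -3.7250%
Σ(R_i − R̄_i)(R_m − R̄_m) = 51.0675  ⇒  Cov = 51.0675 / 7 = 7.2954
Σ(R_m − R̄_m)² = 138.7750  ⇒  Var(R_m) = 138.7750 / 7 = 19.8250
β = Cov / Var(R_m) = 7.2954 / 19.8250 = 0.3680

0.368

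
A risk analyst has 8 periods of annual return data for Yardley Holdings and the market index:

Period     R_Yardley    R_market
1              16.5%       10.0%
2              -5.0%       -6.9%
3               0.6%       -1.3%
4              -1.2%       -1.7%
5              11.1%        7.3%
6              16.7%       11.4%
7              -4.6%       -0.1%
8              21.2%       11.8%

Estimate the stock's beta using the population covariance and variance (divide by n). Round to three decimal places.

1.428

Mean R_i = (16.5 − 5.0 + 0.6 − 1.2 + 11.1 + 16.7 − 4.6 + 21.2) / 8 = 6.9125%
Mean R_m = (10.0 − 6.9 − 1.3 − 1.7 + 7.3 + 11.4 − 0.1 + 11.8) / 8 = 3.8125%
Σ(R_i − R̄_i)(R_m − R̄_m) = 511.9588  ⇒  Cov = 511.9588 / 8 = 63.9949
Σ(R_m − R̄_m)² = 358.4088  ⇒  Var(R_m) = 358.4088 / 8 = 44.8011
β = Cov / Var(R_m) = 63.9949 / 44.8011 = 1.4284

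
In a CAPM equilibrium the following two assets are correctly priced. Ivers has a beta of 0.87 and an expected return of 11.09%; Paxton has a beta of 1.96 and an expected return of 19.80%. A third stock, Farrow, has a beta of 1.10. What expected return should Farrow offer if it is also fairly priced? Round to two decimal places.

12.93%

MRP (SML slope) = (19.80% − 11.09%) / (1.96 − 0.87) = 8.71% / 1.09 = 7.9908%
R_f (intercept) = 11.09% − 0.87 × 7.9908% = 4.1380%
E(R_Farrow) = R_f + β × MRP = 4.1380% + 1.10 × 7.9908% = 12.93%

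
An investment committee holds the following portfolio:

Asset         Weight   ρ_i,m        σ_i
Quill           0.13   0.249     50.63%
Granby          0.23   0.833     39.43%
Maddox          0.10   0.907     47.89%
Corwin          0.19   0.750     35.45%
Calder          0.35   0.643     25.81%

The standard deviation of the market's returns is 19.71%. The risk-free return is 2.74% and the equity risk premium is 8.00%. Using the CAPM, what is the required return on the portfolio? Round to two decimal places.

12.64%

β_Quill = 0.249 × 50.63% / 19.71% = 0.6396
β_Granby = 0.833 × 39.43% / 19.71% = 1.6664
β_Maddox = 0.907 × 47.89% / 19.71% = 2.2038
β_Corwin = 0.750 × 35.45% / 19.71% = 1.3489
β_Calder = 0.643 × 25.81% / 19.71% = 0.8420
β_P = Σ w_i β_i = 0.13×0.6396 + 0.23×1.6664 + 0.10×2.2038 + 0.19×1.3489 + 0.35×0.8420 = 1.2378
E(R_P) = R_f + β_P × MRP = 2.74% + 1.2378 × 8.00% = 12.64%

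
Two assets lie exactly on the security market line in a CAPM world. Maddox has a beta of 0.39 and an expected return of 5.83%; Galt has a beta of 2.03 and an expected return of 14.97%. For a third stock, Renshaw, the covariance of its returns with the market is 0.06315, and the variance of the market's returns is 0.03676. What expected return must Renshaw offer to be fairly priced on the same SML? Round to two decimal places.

MRP = (14.97% − 5.83%) / (2.03 − 0.39) = 5.5732%
R_f = 5.83% − 0.39 × 5.5732% = 3.6565%
β_Renshaw = Cov / Var(R_m) = 0.06315 / 0.03676 = 1.7179
E(R_Renshaw) = R_f + β × MRP = 3.6565% + 1.7179 × 5.5732% = 13.23%

13.23%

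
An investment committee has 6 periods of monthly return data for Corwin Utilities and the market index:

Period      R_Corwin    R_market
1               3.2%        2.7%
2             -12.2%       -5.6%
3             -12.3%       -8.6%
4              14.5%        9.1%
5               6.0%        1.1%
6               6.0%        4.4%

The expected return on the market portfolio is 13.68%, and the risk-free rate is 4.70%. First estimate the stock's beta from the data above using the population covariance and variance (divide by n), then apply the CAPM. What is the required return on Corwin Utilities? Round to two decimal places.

19.15%

Mean R_i = (3.2 − 12.2 − 12.3 + 14.5 + 6.0 + 6.0) / 6 = 0.8667%
Mean R_m = (2.7 − 5.6 − 8.6 + 9.1 + 1.1 + 4.4) / 6 = 0.5167%
Σ(R_i − R̄_i)(R_m − R̄_m) = 345.0033  ⇒  Cov = 345.0033 / 6 = 57.5006
Σ(R_m − R̄_m)² = 214.3883  ⇒  Var(R_m) = 214.3883 / 6 = 35.7314
β = Cov / Var(R_m) = 57.5006 / 35.7314 = 1.6092
MRP = 13.68% − 4.70% = 8.98%
E(R) = R_f + β × MRP = 4.70% + 1.6092 × 8.98% = 19.15%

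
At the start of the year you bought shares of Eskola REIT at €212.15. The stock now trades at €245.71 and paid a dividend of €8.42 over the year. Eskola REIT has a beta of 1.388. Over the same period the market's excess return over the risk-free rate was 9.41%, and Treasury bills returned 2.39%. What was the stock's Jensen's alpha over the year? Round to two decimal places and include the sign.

+4.34%

Realised HPR = (P1 + D1 − P0) / P0 = (245.71 + 8.42 − 212.15) / 212.15 = 41.98 / 212.15 = 19.7879%
CAPM required = R_f + β·MRP = 2.39% + 1.388 × 9.41% = 15.45108%
α = realised − required = 19.7879% − 15.45108% = +4.34%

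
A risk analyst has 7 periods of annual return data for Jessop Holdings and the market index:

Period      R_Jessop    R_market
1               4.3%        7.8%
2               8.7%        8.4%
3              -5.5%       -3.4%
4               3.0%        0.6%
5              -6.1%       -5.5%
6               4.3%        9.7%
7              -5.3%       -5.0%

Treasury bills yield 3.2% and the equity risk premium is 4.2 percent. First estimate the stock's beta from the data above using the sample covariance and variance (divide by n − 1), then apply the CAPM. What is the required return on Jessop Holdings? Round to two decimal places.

6.67%

Mean R_i = (4.3 + 8.7 − 5.5 + 3.0 − 6.1 + 4.3 − 5.3) / 7 = 0.4857%
Mean R_m = (7.8 + 8.4 − 3.4 + 0.6 − 5.5 + 9.7 − 5.0) / 7 = 1.8000%
Σ(R_i − R̄_i)(R_m − R̄_m) = 222.7600  ⇒  Cov = 222.7600 / 6 = 37.1267
Σ(R_m − R̄_m)² = 269.9800  ⇒  Var(R_m) = 269.9800 / 6 = 44.9967
β = Cov / Var(R_m) = 37.1267 / 44.9967 = 0.8251
E(R) = R_f + β × MRP = 3.2% + 0.8251 × 4.2% = 6.67%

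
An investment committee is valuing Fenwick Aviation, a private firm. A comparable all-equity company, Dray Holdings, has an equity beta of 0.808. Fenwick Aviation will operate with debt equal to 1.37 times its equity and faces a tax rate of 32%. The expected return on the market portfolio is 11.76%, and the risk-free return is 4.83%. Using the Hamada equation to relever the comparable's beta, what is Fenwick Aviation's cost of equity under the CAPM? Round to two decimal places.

15.65%

β_L = β_U × [1 + (1 − t)(D/E)] = 0.808 × [1 + (1 − 0.32) × 1.37]
    = 0.808 × [1 + 0.68 × 1.37] = 0.808 × 1.9316 = 1.5607
MRP = 11.76% − 4.83% = 6.93%
E(R) = R_f + β_L × MRP = 4.83% + 1.5607 × 6.93% = 15.65%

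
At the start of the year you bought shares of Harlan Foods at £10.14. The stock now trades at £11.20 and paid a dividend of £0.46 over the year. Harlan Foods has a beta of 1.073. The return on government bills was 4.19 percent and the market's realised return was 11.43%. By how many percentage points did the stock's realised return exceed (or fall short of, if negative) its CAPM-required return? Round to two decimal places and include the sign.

Realised HPR = (P1 + D1 − P0) / P0 = (11.20 + 0.46 − 10.14) / 10.14 = 1.52 / 10.14 = 14.9901%
MRP = 11.43% − 4.19% = 7.24%
CAPM required = R_f + β·MRP = 4.19% + 1.073 × 7.24% = 11.95852%
α = realised − required = 14.9901% − 11.95852% = +3.03%

+3.03%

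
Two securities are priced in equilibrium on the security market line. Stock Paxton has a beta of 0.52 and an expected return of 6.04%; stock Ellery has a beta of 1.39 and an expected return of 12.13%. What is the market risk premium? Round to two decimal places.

Both satisfy E(R) = R_f + β·MRP, so the slope of the SML is
MRP = (12.13% − 6.04%) / (1.39 − 0.52) = 6.09% / 0.87 = 7.0000%

7.00%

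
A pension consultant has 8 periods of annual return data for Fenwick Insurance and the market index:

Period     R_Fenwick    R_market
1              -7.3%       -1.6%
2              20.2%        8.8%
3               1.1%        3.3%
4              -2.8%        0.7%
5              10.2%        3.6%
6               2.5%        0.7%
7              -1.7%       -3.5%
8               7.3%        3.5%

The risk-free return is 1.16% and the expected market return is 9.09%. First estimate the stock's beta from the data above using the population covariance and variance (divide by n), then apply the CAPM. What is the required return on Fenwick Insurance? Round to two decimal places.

17.45%

Mean R_i = (-7.3 + 20.2 + 1.1 − 2.8 + 10.2 + 2.5 − 1.7 + 7.3) / 8 = 3.6875%
Mean R_m = (-1.6 + 8.8 + 3.3 + 0.7 + 3.6 + 0.7 − 3.5 + 3.5) / 8 = 1.9375%
Σ(R_i − R̄_i)(R_m − R̄_m) = 203.9238  ⇒  Cov = 203.9238 / 8 = 25.4905
Σ(R_m − R̄_m)² = 99.2988  ⇒  Var(R_m) = 99.2988 / 8 = 12.4124
β = Cov / Var(R_m) = 25.4905 / 12.4124 = 2.0536
MRP = 9.09% − 1.16% = 7.93%
E(R) = R_f + β × MRP = 1.16% + 2.0536 × 7.93% = 17.45%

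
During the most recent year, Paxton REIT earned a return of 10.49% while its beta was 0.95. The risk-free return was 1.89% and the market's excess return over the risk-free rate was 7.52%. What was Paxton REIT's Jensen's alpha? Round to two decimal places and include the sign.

+1.46%

CAPM benchmark = R_f + β(R_m − R_f) = 1.89% + 0.95 × 7.52% = 9.0340%
α = actual − benchmark = 10.49% − 9.0340% = +1.46%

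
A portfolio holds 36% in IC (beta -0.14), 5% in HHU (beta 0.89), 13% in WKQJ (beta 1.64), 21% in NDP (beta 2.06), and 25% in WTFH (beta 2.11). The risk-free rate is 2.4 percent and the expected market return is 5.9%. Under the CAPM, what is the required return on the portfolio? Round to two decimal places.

6.49%

β_P = Σ w_i β_i = 0.36×-0.14 + 0.05×0.89 + 0.13×1.64 + 0.21×2.06 + 0.25×2.11 = 1.1674
MRP = 5.9% − 2.4% = 3.50%
E(R_P) = R_f + β_P × MRP = 2.4% + 1.1674 × 3.5% = 6.49%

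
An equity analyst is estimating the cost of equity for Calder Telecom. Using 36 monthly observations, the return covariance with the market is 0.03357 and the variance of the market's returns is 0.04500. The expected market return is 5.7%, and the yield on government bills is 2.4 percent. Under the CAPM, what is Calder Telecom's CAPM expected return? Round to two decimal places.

4.86%

β = Cov(R_i, R_m) / Var(R_m) = 0.03357 / 0.04500 = 0.7460
MRP = 5.7% − 2.4% = 3.30%
E(R) = R_f + β × MRP = 2.4% + 0.7460 × 3.3% = 4.86%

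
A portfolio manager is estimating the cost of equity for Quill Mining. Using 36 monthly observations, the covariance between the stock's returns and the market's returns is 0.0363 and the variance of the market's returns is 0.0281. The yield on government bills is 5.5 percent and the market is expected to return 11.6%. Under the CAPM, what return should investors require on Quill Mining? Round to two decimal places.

β = Cov(R_i, R_m) / Var(R_m) = 0.0363 / 0.0281 = 1.2918
MRP = 11.6% − 5.5% = 6.10%
E(R) = R_f + β × MRP = 5.5% + 1.2918 × 6.1% = 13.38%

13.38%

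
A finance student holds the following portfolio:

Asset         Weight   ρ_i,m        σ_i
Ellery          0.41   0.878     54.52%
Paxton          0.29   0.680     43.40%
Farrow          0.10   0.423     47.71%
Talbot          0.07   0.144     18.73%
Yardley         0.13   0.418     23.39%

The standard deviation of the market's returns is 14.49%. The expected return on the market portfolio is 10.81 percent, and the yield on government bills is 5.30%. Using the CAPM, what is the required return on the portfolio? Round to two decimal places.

β_Ellery = 0.878 × 54.52% / 14.49% = 3.3036
β_Paxton = 0.680 × 43.40% / 14.49% = 2.0367
β_Farrow = 0.423 × 47.71% / 14.49% = 1.3928
β_Talbot = 0.144 × 18.73% / 14.49% = 0.1861
β_Yardley = 0.418 × 23.39% / 14.49% = 0.6747
β_P = Σ w_i β_i = 0.41×3.3036 + 0.29×2.0367 + 0.10×1.3928 + 0.07×0.1861 + 0.13×0.6747 = 2.1851
MRP = 10.81% − 5.30% = 5.51%
E(R_P) = R_f + β_P × MRP = 5.30% + 2.1851 × 5.51% = 17.34%

17.34%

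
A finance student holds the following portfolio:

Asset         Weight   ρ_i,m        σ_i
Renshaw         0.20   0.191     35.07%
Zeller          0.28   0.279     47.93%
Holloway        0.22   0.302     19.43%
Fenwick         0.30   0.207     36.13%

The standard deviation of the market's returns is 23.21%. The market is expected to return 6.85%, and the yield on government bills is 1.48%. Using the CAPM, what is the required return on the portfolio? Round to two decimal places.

β_Renshaw = 0.191 × 35.07% / 23.21% = 0.2886
β_Zeller = 0.279 × 47.93% / 23.21% = 0.5762
β_Holloway = 0.302 × 19.43% / 23.21% = 0.2528
β_Fenwick = 0.207 × 36.13% / 23.21% = 0.3222
β_P = Σ w_i β_i = 0.20×0.2886 + 0.28×0.5762 + 0.22×0.2528 + 0.30×0.3222 = 0.3713
MRP = 6.85% − 1.48% = 5.37%
E(R_P) = R_f + β_P × MRP = 1.48% + 0.3713 × 5.37% = 3.47%

3.47%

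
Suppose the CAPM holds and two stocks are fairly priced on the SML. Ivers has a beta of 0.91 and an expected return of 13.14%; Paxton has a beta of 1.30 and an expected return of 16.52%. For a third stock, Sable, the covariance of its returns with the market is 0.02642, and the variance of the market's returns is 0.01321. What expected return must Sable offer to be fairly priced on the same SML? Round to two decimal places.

22.59%

MRP = (16.52% − 13.14%) / (1.30 − 0.91) = 8.6667%
R_f = 13.14% − 0.91 × 8.6667% = 5.2533%
β_Sable = Cov / Var(R_m) = 0.02642 / 0.01321 = 2.0000
E(R_Sable) = R_f + β × MRP = 5.2533% + 2.0000 × 8.6667% = 22.59%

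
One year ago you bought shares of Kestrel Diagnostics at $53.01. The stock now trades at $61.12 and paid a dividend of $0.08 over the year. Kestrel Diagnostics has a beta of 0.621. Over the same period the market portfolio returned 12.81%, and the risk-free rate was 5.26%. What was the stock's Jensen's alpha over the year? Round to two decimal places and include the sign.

Realised HPR = (P1 + D1 − P0) / P0 = (61.12 + 0.08 − 53.01) / 53.01 = 8.19 / 53.01 = 15.4499%
MRP = 12.81% − 5.26% = 7.55%
CAPM required = R_f + β·MRP = 5.26% + 0.621 × 7.55% = 9.94855%
α = realised − required = 15.4499% − 9.94855% = +5.50%

+5.50%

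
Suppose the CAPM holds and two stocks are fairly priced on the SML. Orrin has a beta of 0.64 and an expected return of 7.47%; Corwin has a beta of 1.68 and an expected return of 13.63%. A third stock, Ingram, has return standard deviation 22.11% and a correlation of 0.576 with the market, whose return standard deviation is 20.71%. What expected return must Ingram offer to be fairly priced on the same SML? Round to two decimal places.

7.32%

MRP = (13.63% − 7.47%) / (1.68 − 0.64) = 5.9231%
R_f = 7.47% − 0.64 × 5.9231% = 3.6792%
β_Ingram = ρ·σ_i/σ_m = 0.576 × 22.11 / 20.71 = 0.6149
E(R_Ingram) = R_f + β × MRP = 3.6792% + 0.6149 × 5.9231% = 7.32%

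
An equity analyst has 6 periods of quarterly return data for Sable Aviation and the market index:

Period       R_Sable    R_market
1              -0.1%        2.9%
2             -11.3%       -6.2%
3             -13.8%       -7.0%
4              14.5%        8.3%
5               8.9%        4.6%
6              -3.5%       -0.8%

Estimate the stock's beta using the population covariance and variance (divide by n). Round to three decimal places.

Mean R_i = (-0.1 − 11.3 − 13.8 + 14.5 + 8.9 − 3.5) / 6 = -0.8833%
Mean R_m = (2.9 − 6.2 − 7.0 + 8.3 + 4.6 − 0.8) / 6 = 0.3000%
Σ(R_i − R̄_i)(R_m − R̄_m) = 332.0500  ⇒  Cov = 332.0500 / 6 = 55.3417
Σ(R_m − R̄_m)² = 186.0000  ⇒  Var(R_m) = 186.0000 / 6 = 31.0000
β = Cov / Var(R_m) = 55.3417 / 31.0000 = 1.7852

1.785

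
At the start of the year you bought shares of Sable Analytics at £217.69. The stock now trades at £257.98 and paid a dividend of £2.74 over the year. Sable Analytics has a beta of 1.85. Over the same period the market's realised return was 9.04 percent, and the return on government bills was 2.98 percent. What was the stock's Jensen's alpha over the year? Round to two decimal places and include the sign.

+5.58%

Realised HPR = (P1 + D1 − P0) / P0 = (257.98 + 2.74 − 217.69) / 217.69 = 43.03 / 217.69 = 19.7666%
MRP = 9.04% − 2.98% = 6.06%
CAPM required = R_f + β·MRP = 2.98% + 1.85 × 6.06% = 14.1910%
α = realised − required = 19.7666% − 14.1910% = +5.58%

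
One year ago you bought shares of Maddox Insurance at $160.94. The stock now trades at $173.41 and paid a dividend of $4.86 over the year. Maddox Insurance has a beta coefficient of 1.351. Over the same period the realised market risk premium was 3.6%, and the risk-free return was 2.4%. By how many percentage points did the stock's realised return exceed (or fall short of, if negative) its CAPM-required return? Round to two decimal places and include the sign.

Realised HPR = (P1 + D1 − P0) / P0 = (173.41 + 4.86 − 160.94) / 160.94 = 17.33 / 160.94 = 10.7680%
CAPM required = R_f + β·MRP = 2.4% + 1.351 × 3.6% = 7.2636%
α = realised − required = 10.7680% − 7.2636% = +3.50%

+3.50%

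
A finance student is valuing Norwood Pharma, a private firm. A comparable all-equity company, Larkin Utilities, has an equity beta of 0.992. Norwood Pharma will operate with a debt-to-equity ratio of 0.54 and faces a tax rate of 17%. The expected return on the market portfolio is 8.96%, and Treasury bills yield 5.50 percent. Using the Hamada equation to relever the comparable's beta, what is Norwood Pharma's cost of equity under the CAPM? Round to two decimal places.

10.47%

β_L = β_U × [1 + (1 − t)(D/E)] = 0.992 × [1 + (1 − 0.17) × 0.54]
    = 0.992 × [1 + 0.83 × 0.54] = 0.992 × 1.4482 = 1.4366
MRP = 8.96% − 5.50% = 3.46%
E(R) = R_f + β_L × MRP = 5.50% + 1.4366 × 3.46% = 10.47%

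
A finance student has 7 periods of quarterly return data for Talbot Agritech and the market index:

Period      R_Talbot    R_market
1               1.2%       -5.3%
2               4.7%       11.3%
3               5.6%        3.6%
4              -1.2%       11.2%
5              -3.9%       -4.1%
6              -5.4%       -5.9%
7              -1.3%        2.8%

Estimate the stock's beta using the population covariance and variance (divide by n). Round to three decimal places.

Mean R_i = (1.2 + 4.7 + 5.6 − 1.2 − 3.9 − 5.4 − 1.3) / 7 = -0.0429%
Mean R_m = (-5.3 + 11.3 + 3.6 + 11.2 − 4.1 − 5.9 + 2.8) / 7 = 1.9429%
Σ(R_i − R̄_i)(R_m − R̄_m) = 98.2629  ⇒  Cov = 98.2629 / 7 = 14.0376
Σ(R_m − R̄_m)² = 327.2171  ⇒  Var(R_m) = 327.2171 / 7 = 46.7453
β = Cov / Var(R_m) = 14.0376 / 46.7453 = 0.3003

0.300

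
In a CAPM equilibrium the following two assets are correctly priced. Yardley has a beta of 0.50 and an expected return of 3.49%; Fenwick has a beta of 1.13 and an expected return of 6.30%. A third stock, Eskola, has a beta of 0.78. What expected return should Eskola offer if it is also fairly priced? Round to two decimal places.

4.74%

MRP (SML slope) = (6.30% − 3.49%) / (1.13 − 0.50) = 2.81% / 0.63 = 4.4603%
R_f (intercept) = 3.49% − 0.50 × 4.4603% = 1.2599%
E(R_Eskola) = R_f + β × MRP = 1.2599% + 0.78 × 4.4603% = 4.74%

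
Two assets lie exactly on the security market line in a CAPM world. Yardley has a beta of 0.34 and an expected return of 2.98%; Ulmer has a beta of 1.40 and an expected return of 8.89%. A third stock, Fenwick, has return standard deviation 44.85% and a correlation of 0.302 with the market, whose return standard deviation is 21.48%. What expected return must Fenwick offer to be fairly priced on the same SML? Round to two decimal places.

MRP = (8.89% − 2.98%) / (1.40 − 0.34) = 5.5755%
R_f = 2.98% − 0.34 × 5.5755% = 1.0843%
β_Fenwick = ρ·σ_i/σ_m = 0.302 × 44.85 / 21.48 = 0.6306
E(R_Fenwick) = R_f + β × MRP = 1.0843% + 0.6306 × 5.5755% = 4.60%

4.60%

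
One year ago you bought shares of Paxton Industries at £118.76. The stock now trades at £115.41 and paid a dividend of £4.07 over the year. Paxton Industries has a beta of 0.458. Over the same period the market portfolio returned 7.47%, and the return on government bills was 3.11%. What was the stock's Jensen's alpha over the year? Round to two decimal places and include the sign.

Realised HPR = (P1 + D1 − P0) / P0 = (115.41 + 4.07 − 118.76) / 118.76 = 0.72 / 118.76 = 0.6063%
MRP = 7.47% − 3.11% = 4.36%
CAPM required = R_f + β·MRP = 3.11% + 0.458 × 4.36% = 5.10688%
α = realised − required = 0.6063% − 5.10688% = -4.50%

-4.50%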